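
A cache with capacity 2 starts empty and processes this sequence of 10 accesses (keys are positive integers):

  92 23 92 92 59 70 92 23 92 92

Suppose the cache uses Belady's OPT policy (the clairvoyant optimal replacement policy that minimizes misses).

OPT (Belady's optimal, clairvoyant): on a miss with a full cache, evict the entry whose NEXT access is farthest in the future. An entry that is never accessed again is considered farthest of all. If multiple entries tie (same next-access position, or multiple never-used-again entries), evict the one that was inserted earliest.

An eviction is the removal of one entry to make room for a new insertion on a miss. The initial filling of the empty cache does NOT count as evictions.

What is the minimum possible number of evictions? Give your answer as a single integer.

Answer: 3

Derivation:
OPT (Belady) simulation (capacity=2):
  1. access 92: MISS. Cache: [92]
  2. access 23: MISS. Cache: [92 23]
  3. access 92: HIT. Next use of 92: step 4. Cache: [92 23]
  4. access 92: HIT. Next use of 92: step 7. Cache: [92 23]
  5. access 59: MISS, evict 23 (next use: step 8). Cache: [92 59]
  6. access 70: MISS, evict 59 (next use: never). Cache: [92 70]
  7. access 92: HIT. Next use of 92: step 9. Cache: [92 70]
  8. access 23: MISS, evict 70 (next use: never). Cache: [92 23]
  9. access 92: HIT. Next use of 92: step 10. Cache: [92 23]
  10. access 92: HIT. Next use of 92: never. Cache: [92 23]
Total: 5 hits, 5 misses, 3 evictions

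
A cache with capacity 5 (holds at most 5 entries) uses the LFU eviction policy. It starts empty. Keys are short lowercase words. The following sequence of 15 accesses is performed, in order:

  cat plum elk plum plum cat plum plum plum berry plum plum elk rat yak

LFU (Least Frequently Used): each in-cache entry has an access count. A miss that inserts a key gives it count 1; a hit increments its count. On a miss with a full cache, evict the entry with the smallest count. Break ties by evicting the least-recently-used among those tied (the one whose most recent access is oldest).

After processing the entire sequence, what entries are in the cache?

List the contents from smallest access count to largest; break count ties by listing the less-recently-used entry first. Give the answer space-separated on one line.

Answer: rat yak cat elk plum

Derivation:
LFU simulation (capacity=5):
  1. access cat: MISS. Cache: [cat(c=1)]
  2. access plum: MISS. Cache: [cat(c=1) plum(c=1)]
  3. access elk: MISS. Cache: [cat(c=1) plum(c=1) elk(c=1)]
  4. access plum: HIT, count now 2. Cache: [cat(c=1) elk(c=1) plum(c=2)]
  5. access plum: HIT, count now 3. Cache: [cat(c=1) elk(c=1) plum(c=3)]
  6. access cat: HIT, count now 2. Cache: [elk(c=1) cat(c=2) plum(c=3)]
  7. access plum: HIT, count now 4. Cache: [elk(c=1) cat(c=2) plum(c=4)]
  8. access plum: HIT, count now 5. Cache: [elk(c=1) cat(c=2) plum(c=5)]
  9. access plum: HIT, count now 6. Cache: [elk(c=1) cat(c=2) plum(c=6)]
  10. access berry: MISS. Cache: [elk(c=1) berry(c=1) cat(c=2) plum(c=6)]
  11. access plum: HIT, count now 7. Cache: [elk(c=1) berry(c=1) cat(c=2) plum(c=7)]
  12. access plum: HIT, count now 8. Cache: [elk(c=1) berry(c=1) cat(c=2) plum(c=8)]
  13. access elk: HIT, count now 2. Cache: [berry(c=1) cat(c=2) elk(c=2) plum(c=8)]
  14. access rat: MISS. Cache: [berry(c=1) rat(c=1) cat(c=2) elk(c=2) plum(c=8)]
  15. access yak: MISS, evict berry(c=1). Cache: [rat(c=1) yak(c=1) cat(c=2) elk(c=2) plum(c=8)]
Total: 9 hits, 6 misses, 1 evictions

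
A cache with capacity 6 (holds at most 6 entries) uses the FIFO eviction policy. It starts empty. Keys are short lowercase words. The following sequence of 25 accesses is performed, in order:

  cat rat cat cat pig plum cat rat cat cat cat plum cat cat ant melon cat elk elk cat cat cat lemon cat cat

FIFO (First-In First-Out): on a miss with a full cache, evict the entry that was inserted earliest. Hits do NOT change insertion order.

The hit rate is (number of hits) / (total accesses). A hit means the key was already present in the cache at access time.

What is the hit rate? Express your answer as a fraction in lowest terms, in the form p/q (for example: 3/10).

FIFO simulation (capacity=6):
  1. access cat: MISS. Cache (old->new): [cat]
  2. access rat: MISS. Cache (old->new): [cat rat]
  3. access cat: HIT. Cache (old->new): [cat rat]
  4. access cat: HIT. Cache (old->new): [cat rat]
  5. access pig: MISS. Cache (old->new): [cat rat pig]
  6. access plum: MISS. Cache (old->new): [cat rat pig plum]
  7. access cat: HIT. Cache (old->new): [cat rat pig plum]
  8. access rat: HIT. Cache (old->new): [cat rat pig plum]
  9. access cat: HIT. Cache (old->new): [cat rat pig plum]
  10. access cat: HIT. Cache (old->new): [cat rat pig plum]
  11. access cat: HIT. Cache (old->new): [cat rat pig plum]
  12. access plum: HIT. Cache (old->new): [cat rat pig plum]
  13. access cat: HIT. Cache (old->new): [cat rat pig plum]
  14. access cat: HIT. Cache (old->new): [cat rat pig plum]
  15. access ant: MISS. Cache (old->new): [cat rat pig plum ant]
  16. access melon: MISS. Cache (old->new): [cat rat pig plum ant melon]
  17. access cat: HIT. Cache (old->new): [cat rat pig plum ant melon]
  18. access elk: MISS, evict cat. Cache (old->new): [rat pig plum ant melon elk]
  19. access elk: HIT. Cache (old->new): [rat pig plum ant melon elk]
  20. access cat: MISS, evict rat. Cache (old->new): [pig plum ant melon elk cat]
  21. access cat: HIT. Cache (old->new): [pig plum ant melon elk cat]
  22. access cat: HIT. Cache (old->new): [pig plum ant melon elk cat]
  23. access lemon: MISS, evict pig. Cache (old->new): [plum ant melon elk cat lemon]
  24. access cat: HIT. Cache (old->new): [plum ant melon elk cat lemon]
  25. access cat: HIT. Cache (old->new): [plum ant melon elk cat lemon]
Total: 16 hits, 9 misses, 3 evictions

Hit rate = 16/25

Answer: 16/25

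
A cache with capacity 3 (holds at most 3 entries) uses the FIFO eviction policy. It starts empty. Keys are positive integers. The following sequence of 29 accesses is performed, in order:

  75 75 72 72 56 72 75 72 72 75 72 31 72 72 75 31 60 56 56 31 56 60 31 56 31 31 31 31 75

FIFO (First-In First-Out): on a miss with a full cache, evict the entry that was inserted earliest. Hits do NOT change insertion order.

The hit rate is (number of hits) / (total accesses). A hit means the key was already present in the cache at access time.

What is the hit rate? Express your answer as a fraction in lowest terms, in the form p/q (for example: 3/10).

Answer: 20/29

Derivation:
FIFO simulation (capacity=3):
  1. access 75: MISS. Cache (old->new): [75]
  2. access 75: HIT. Cache (old->new): [75]
  3. access 72: MISS. Cache (old->new): [75 72]
  4. access 72: HIT. Cache (old->new): [75 72]
  5. access 56: MISS. Cache (old->new): [75 72 56]
  6. access 72: HIT. Cache (old->new): [75 72 56]
  7. access 75: HIT. Cache (old->new): [75 72 56]
  8. access 72: HIT. Cache (old->new): [75 72 56]
  9. access 72: HIT. Cache (old->new): [75 72 56]
  10. access 75: HIT. Cache (old->new): [75 72 56]
  11. access 72: HIT. Cache (old->new): [75 72 56]
  12. access 31: MISS, evict 75. Cache (old->new): [72 56 31]
  13. access 72: HIT. Cache (old->new): [72 56 31]
  14. access 72: HIT. Cache (old->new): [72 56 31]
  15. access 75: MISS, evict 72. Cache (old->new): [56 31 75]
  16. access 31: HIT. Cache (old->new): [56 31 75]
  17. access 60: MISS, evict 56. Cache (old->new): [31 75 60]
  18. access 56: MISS, evict 31. Cache (old->new): [75 60 56]
  19. access 56: HIT. Cache (old->new): [75 60 56]
  20. access 31: MISS, evict 75. Cache (old->new): [60 56 31]
  21. access 56: HIT. Cache (old->new): [60 56 31]
  22. access 60: HIT. Cache (old->new): [60 56 31]
  23. access 31: HIT. Cache (old->new): [60 56 31]
  24. access 56: HIT. Cache (old->new): [60 56 31]
  25. access 31: HIT. Cache (old->new): [60 56 31]
  26. access 31: HIT. Cache (old->new): [60 56 31]
  27. access 31: HIT. Cache (old->new): [60 56 31]
  28. access 31: HIT. Cache (old->new): [60 56 31]
  29. access 75: MISS, evict 60. Cache (old->new): [56 31 75]
Total: 20 hits, 9 misses, 6 evictions

Hit rate = 20/29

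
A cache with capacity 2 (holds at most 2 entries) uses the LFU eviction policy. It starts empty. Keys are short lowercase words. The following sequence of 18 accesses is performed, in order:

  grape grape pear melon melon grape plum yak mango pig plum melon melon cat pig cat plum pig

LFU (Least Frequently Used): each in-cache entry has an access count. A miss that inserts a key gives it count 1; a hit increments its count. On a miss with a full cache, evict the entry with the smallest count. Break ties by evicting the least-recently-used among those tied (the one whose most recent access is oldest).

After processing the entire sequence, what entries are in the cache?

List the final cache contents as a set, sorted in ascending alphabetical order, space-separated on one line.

LFU simulation (capacity=2):
  1. access grape: MISS. Cache: [grape(c=1)]
  2. access grape: HIT, count now 2. Cache: [grape(c=2)]
  3. access pear: MISS. Cache: [pear(c=1) grape(c=2)]
  4. access melon: MISS, evict pear(c=1). Cache: [melon(c=1) grape(c=2)]
  5. access melon: HIT, count now 2. Cache: [grape(c=2) melon(c=2)]
  6. access grape: HIT, count now 3. Cache: [melon(c=2) grape(c=3)]
  7. access plum: MISS, evict melon(c=2). Cache: [plum(c=1) grape(c=3)]
  8. access yak: MISS, evict plum(c=1). Cache: [yak(c=1) grape(c=3)]
  9. access mango: MISS, evict yak(c=1). Cache: [mango(c=1) grape(c=3)]
  10. access pig: MISS, evict mango(c=1). Cache: [pig(c=1) grape(c=3)]
  11. access plum: MISS, evict pig(c=1). Cache: [plum(c=1) grape(c=3)]
  12. access melon: MISS, evict plum(c=1). Cache: [melon(c=1) grape(c=3)]
  13. access melon: HIT, count now 2. Cache: [melon(c=2) grape(c=3)]
  14. access cat: MISS, evict melon(c=2). Cache: [cat(c=1) grape(c=3)]
  15. access pig: MISS, evict cat(c=1). Cache: [pig(c=1) grape(c=3)]
  16. access cat: MISS, evict pig(c=1). Cache: [cat(c=1) grape(c=3)]
  17. access plum: MISS, evict cat(c=1). Cache: [plum(c=1) grape(c=3)]
  18. access pig: MISS, evict plum(c=1). Cache: [pig(c=1) grape(c=3)]
Total: 4 hits, 14 misses, 12 evictions

Answer: grape pig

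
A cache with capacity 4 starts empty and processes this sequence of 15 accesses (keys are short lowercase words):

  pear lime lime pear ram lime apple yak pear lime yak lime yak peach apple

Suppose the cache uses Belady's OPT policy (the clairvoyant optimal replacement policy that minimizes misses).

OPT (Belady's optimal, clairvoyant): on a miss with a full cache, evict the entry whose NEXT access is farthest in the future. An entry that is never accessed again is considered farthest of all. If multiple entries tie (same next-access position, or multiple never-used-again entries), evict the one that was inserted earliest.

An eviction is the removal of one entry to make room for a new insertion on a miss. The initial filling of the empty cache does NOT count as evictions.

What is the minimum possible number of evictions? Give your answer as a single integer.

Answer: 2

Derivation:
OPT (Belady) simulation (capacity=4):
  1. access pear: MISS. Cache: [pear]
  2. access lime: MISS. Cache: [pear lime]
  3. access lime: HIT. Next use of lime: step 6. Cache: [pear lime]
  4. access pear: HIT. Next use of pear: step 9. Cache: [pear lime]
  5. access ram: MISS. Cache: [pear lime ram]
  6. access lime: HIT. Next use of lime: step 10. Cache: [pear lime ram]
  7. access apple: MISS. Cache: [pear lime ram apple]
  8. access yak: MISS, evict ram (next use: never). Cache: [pear lime apple yak]
  9. access pear: HIT. Next use of pear: never. Cache: [pear lime apple yak]
  10. access lime: HIT. Next use of lime: step 12. Cache: [pear lime apple yak]
  11. access yak: HIT. Next use of yak: step 13. Cache: [pear lime apple yak]
  12. access lime: HIT. Next use of lime: never. Cache: [pear lime apple yak]
  13. access yak: HIT. Next use of yak: never. Cache: [pear lime apple yak]
  14. access peach: MISS, evict pear (next use: never). Cache: [lime apple yak peach]
  15. access apple: HIT. Next use of apple: never. Cache: [lime apple yak peach]
Total: 9 hits, 6 misses, 2 evictions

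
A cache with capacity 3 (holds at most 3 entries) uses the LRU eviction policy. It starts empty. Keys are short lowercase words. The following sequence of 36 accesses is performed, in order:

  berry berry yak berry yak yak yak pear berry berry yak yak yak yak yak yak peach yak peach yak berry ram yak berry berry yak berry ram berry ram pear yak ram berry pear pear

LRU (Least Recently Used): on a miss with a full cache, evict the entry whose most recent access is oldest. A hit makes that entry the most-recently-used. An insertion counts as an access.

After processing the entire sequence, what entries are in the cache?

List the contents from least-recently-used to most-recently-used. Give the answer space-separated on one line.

LRU simulation (capacity=3):
  1. access berry: MISS. Cache (LRU->MRU): [berry]
  2. access berry: HIT. Cache (LRU->MRU): [berry]
  3. access yak: MISS. Cache (LRU->MRU): [berry yak]
  4. access berry: HIT. Cache (LRU->MRU): [yak berry]
  5. access yak: HIT. Cache (LRU->MRU): [berry yak]
  6. access yak: HIT. Cache (LRU->MRU): [berry yak]
  7. access yak: HIT. Cache (LRU->MRU): [berry yak]
  8. access pear: MISS. Cache (LRU->MRU): [berry yak pear]
  9. access berry: HIT. Cache (LRU->MRU): [yak pear berry]
  10. access berry: HIT. Cache (LRU->MRU): [yak pear berry]
  11. access yak: HIT. Cache (LRU->MRU): [pear berry yak]
  12. access yak: HIT. Cache (LRU->MRU): [pear berry yak]
  13. access yak: HIT. Cache (LRU->MRU): [pear berry yak]
  14. access yak: HIT. Cache (LRU->MRU): [pear berry yak]
  15. access yak: HIT. Cache (LRU->MRU): [pear berry yak]
  16. access yak: HIT. Cache (LRU->MRU): [pear berry yak]
  17. access peach: MISS, evict pear. Cache (LRU->MRU): [berry yak peach]
  18. access yak: HIT. Cache (LRU->MRU): [berry peach yak]
  19. access peach: HIT. Cache (LRU->MRU): [berry yak peach]
  20. access yak: HIT. Cache (LRU->MRU): [berry peach yak]
  21. access berry: HIT. Cache (LRU->MRU): [peach yak berry]
  22. access ram: MISS, evict peach. Cache (LRU->MRU): [yak berry ram]
  23. access yak: HIT. Cache (LRU->MRU): [berry ram yak]
  24. access berry: HIT. Cache (LRU->MRU): [ram yak berry]
  25. access berry: HIT. Cache (LRU->MRU): [ram yak berry]
  26. access yak: HIT. Cache (LRU->MRU): [ram berry yak]
  27. access berry: HIT. Cache (LRU->MRU): [ram yak berry]
  28. access ram: HIT. Cache (LRU->MRU): [yak berry ram]
  29. access berry: HIT. Cache (LRU->MRU): [yak ram berry]
  30. access ram: HIT. Cache (LRU->MRU): [yak berry ram]
  31. access pear: MISS, evict yak. Cache (LRU->MRU): [berry ram pear]
  32. access yak: MISS, evict berry. Cache (LRU->MRU): [ram pear yak]
  33. access ram: HIT. Cache (LRU->MRU): [pear yak ram]
  34. access berry: MISS, evict pear. Cache (LRU->MRU): [yak ram berry]
  35. access pear: MISS, evict yak. Cache (LRU->MRU): [ram berry pear]
  36. access pear: HIT. Cache (LRU->MRU): [ram berry pear]
Total: 27 hits, 9 misses, 6 evictions

Answer: ram berry pear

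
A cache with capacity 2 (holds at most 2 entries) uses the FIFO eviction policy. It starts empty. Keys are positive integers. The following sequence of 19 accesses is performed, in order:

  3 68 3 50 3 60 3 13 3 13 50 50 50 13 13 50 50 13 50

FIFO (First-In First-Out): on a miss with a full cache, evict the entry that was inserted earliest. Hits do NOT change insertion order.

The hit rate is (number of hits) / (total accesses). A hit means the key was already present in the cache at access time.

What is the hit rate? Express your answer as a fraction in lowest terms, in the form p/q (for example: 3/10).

Answer: 10/19

Derivation:
FIFO simulation (capacity=2):
  1. access 3: MISS. Cache (old->new): [3]
  2. access 68: MISS. Cache (old->new): [3 68]
  3. access 3: HIT. Cache (old->new): [3 68]
  4. access 50: MISS, evict 3. Cache (old->new): [68 50]
  5. access 3: MISS, evict 68. Cache (old->new): [50 3]
  6. access 60: MISS, evict 50. Cache (old->new): [3 60]
  7. access 3: HIT. Cache (old->new): [3 60]
  8. access 13: MISS, evict 3. Cache (old->new): [60 13]
  9. access 3: MISS, evict 60. Cache (old->new): [13 3]
  10. access 13: HIT. Cache (old->new): [13 3]
  11. access 50: MISS, evict 13. Cache (old->new): [3 50]
  12. access 50: HIT. Cache (old->new): [3 50]
  13. access 50: HIT. Cache (old->new): [3 50]
  14. access 13: MISS, evict 3. Cache (old->new): [50 13]
  15. access 13: HIT. Cache (old->new): [50 13]
  16. access 50: HIT. Cache (old->new): [50 13]
  17. access 50: HIT. Cache (old->new): [50 13]
  18. access 13: HIT. Cache (old->new): [50 13]
  19. access 50: HIT. Cache (old->new): [50 13]
Total: 10 hits, 9 misses, 7 evictions

Hit rate = 10/19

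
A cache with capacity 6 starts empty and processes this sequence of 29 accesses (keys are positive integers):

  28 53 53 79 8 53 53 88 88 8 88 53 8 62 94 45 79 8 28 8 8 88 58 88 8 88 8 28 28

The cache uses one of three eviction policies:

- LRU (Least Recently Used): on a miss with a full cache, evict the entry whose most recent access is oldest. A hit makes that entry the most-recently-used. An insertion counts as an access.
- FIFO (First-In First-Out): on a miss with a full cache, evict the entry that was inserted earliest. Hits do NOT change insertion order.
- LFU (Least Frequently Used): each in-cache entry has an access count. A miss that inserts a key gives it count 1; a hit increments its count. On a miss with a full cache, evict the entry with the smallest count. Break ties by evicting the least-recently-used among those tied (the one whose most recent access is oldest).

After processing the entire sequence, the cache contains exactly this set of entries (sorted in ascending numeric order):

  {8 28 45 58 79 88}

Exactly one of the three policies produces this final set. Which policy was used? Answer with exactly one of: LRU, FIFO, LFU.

Answer: LRU

Derivation:
Simulating under each policy and comparing final sets:
  LRU: final set = {8 28 45 58 79 88} -> MATCHES target
  FIFO: final set = {8 28 45 58 88 94} -> differs
  LFU: final set = {8 28 53 58 79 88} -> differs
Only LRU produces the target set.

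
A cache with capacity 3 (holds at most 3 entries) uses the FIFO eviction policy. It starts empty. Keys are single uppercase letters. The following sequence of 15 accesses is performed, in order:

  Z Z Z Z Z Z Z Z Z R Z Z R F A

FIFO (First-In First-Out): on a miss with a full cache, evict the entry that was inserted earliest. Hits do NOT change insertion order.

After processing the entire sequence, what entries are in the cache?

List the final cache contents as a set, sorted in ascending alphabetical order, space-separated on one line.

Answer: A F R

Derivation:
FIFO simulation (capacity=3):
  1. access Z: MISS. Cache (old->new): [Z]
  2. access Z: HIT. Cache (old->new): [Z]
  3. access Z: HIT. Cache (old->new): [Z]
  4. access Z: HIT. Cache (old->new): [Z]
  5. access Z: HIT. Cache (old->new): [Z]
  6. access Z: HIT. Cache (old->new): [Z]
  7. access Z: HIT. Cache (old->new): [Z]
  8. access Z: HIT. Cache (old->new): [Z]
  9. access Z: HIT. Cache (old->new): [Z]
  10. access R: MISS. Cache (old->new): [Z R]
  11. access Z: HIT. Cache (old->new): [Z R]
  12. access Z: HIT. Cache (old->new): [Z R]
  13. access R: HIT. Cache (old->new): [Z R]
  14. access F: MISS. Cache (old->new): [Z R F]
  15. access A: MISS, evict Z. Cache (old->new): [R F A]
Total: 11 hits, 4 misses, 1 evictions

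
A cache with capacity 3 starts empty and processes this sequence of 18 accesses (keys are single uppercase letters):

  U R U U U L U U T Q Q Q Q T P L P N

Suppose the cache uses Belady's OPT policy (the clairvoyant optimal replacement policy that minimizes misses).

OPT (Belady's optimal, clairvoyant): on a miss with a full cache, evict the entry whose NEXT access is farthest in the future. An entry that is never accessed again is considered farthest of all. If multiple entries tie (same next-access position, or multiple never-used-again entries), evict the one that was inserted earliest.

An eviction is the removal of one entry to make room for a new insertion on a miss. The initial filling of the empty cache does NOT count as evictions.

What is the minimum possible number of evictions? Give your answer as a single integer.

Answer: 4

Derivation:
OPT (Belady) simulation (capacity=3):
  1. access U: MISS. Cache: [U]
  2. access R: MISS. Cache: [U R]
  3. access U: HIT. Next use of U: step 4. Cache: [U R]
  4. access U: HIT. Next use of U: step 5. Cache: [U R]
  5. access U: HIT. Next use of U: step 7. Cache: [U R]
  6. access L: MISS. Cache: [U R L]
  7. access U: HIT. Next use of U: step 8. Cache: [U R L]
  8. access U: HIT. Next use of U: never. Cache: [U R L]
  9. access T: MISS, evict U (next use: never). Cache: [R L T]
  10. access Q: MISS, evict R (next use: never). Cache: [L T Q]
  11. access Q: HIT. Next use of Q: step 12. Cache: [L T Q]
  12. access Q: HIT. Next use of Q: step 13. Cache: [L T Q]
  13. access Q: HIT. Next use of Q: never. Cache: [L T Q]
  14. access T: HIT. Next use of T: never. Cache: [L T Q]
  15. access P: MISS, evict T (next use: never). Cache: [L Q P]
  16. access L: HIT. Next use of L: never. Cache: [L Q P]
  17. access P: HIT. Next use of P: never. Cache: [L Q P]
  18. access N: MISS, evict L (next use: never). Cache: [Q P N]
Total: 11 hits, 7 misses, 4 evictions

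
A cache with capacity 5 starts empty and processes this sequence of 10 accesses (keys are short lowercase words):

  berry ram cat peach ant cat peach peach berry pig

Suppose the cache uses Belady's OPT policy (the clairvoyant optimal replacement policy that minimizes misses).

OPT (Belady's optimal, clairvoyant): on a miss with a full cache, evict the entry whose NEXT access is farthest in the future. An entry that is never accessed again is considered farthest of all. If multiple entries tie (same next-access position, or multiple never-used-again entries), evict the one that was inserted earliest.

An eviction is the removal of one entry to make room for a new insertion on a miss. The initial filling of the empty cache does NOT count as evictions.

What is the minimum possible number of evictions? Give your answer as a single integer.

OPT (Belady) simulation (capacity=5):
  1. access berry: MISS. Cache: [berry]
  2. access ram: MISS. Cache: [berry ram]
  3. access cat: MISS. Cache: [berry ram cat]
  4. access peach: MISS. Cache: [berry ram cat peach]
  5. access ant: MISS. Cache: [berry ram cat peach ant]
  6. access cat: HIT. Next use of cat: never. Cache: [berry ram cat peach ant]
  7. access peach: HIT. Next use of peach: step 8. Cache: [berry ram cat peach ant]
  8. access peach: HIT. Next use of peach: never. Cache: [berry ram cat peach ant]
  9. access berry: HIT. Next use of berry: never. Cache: [berry ram cat peach ant]
  10. access pig: MISS, evict berry (next use: never). Cache: [ram cat peach ant pig]
Total: 4 hits, 6 misses, 1 evictions

Answer: 1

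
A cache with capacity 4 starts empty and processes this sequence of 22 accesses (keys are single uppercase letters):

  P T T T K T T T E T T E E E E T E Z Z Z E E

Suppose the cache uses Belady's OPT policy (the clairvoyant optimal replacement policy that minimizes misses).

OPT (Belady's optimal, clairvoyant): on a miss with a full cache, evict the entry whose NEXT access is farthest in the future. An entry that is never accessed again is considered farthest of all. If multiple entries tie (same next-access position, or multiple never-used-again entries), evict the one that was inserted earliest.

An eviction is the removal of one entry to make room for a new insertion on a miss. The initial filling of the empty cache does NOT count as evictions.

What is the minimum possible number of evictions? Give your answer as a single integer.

Answer: 1

Derivation:
OPT (Belady) simulation (capacity=4):
  1. access P: MISS. Cache: [P]
  2. access T: MISS. Cache: [P T]
  3. access T: HIT. Next use of T: step 4. Cache: [P T]
  4. access T: HIT. Next use of T: step 6. Cache: [P T]
  5. access K: MISS. Cache: [P T K]
  6. access T: HIT. Next use of T: step 7. Cache: [P T K]
  7. access T: HIT. Next use of T: step 8. Cache: [P T K]
  8. access T: HIT. Next use of T: step 10. Cache: [P T K]
  9. access E: MISS. Cache: [P T K E]
  10. access T: HIT. Next use of T: step 11. Cache: [P T K E]
  11. access T: HIT. Next use of T: step 16. Cache: [P T K E]
  12. access E: HIT. Next use of E: step 13. Cache: [P T K E]
  13. access E: HIT. Next use of E: step 14. Cache: [P T K E]
  14. access E: HIT. Next use of E: step 15. Cache: [P T K E]
  15. access E: HIT. Next use of E: step 17. Cache: [P T K E]
  16. access T: HIT. Next use of T: never. Cache: [P T K E]
  17. access E: HIT. Next use of E: step 21. Cache: [P T K E]
  18. access Z: MISS, evict P (next use: never). Cache: [T K E Z]
  19. access Z: HIT. Next use of Z: step 20. Cache: [T K E Z]
  20. access Z: HIT. Next use of Z: never. Cache: [T K E Z]
  21. access E: HIT. Next use of E: step 22. Cache: [T K E Z]
  22. access E: HIT. Next use of E: never. Cache: [T K E Z]
Total: 17 hits, 5 misses, 1 evictions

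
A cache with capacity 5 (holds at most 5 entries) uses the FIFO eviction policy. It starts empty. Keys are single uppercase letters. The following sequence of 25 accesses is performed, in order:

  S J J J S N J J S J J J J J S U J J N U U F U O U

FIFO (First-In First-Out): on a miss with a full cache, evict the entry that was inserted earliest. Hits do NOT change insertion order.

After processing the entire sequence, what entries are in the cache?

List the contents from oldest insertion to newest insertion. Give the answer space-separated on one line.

FIFO simulation (capacity=5):
  1. access S: MISS. Cache (old->new): [S]
  2. access J: MISS. Cache (old->new): [S J]
  3. access J: HIT. Cache (old->new): [S J]
  4. access J: HIT. Cache (old->new): [S J]
  5. access S: HIT. Cache (old->new): [S J]
  6. access N: MISS. Cache (old->new): [S J N]
  7. access J: HIT. Cache (old->new): [S J N]
  8. access J: HIT. Cache (old->new): [S J N]
  9. access S: HIT. Cache (old->new): [S J N]
  10. access J: HIT. Cache (old->new): [S J N]
  11. access J: HIT. Cache (old->new): [S J N]
  12. access J: HIT. Cache (old->new): [S J N]
  13. access J: HIT. Cache (old->new): [S J N]
  14. access J: HIT. Cache (old->new): [S J N]
  15. access S: HIT. Cache (old->new): [S J N]
  16. access U: MISS. Cache (old->new): [S J N U]
  17. access J: HIT. Cache (old->new): [S J N U]
  18. access J: HIT. Cache (old->new): [S J N U]
  19. access N: HIT. Cache (old->new): [S J N U]
  20. access U: HIT. Cache (old->new): [S J N U]
  21. access U: HIT. Cache (old->new): [S J N U]
  22. access F: MISS. Cache (old->new): [S J N U F]
  23. access U: HIT. Cache (old->new): [S J N U F]
  24. access O: MISS, evict S. Cache (old->new): [J N U F O]
  25. access U: HIT. Cache (old->new): [J N U F O]
Total: 19 hits, 6 misses, 1 evictions

Answer: J N U F O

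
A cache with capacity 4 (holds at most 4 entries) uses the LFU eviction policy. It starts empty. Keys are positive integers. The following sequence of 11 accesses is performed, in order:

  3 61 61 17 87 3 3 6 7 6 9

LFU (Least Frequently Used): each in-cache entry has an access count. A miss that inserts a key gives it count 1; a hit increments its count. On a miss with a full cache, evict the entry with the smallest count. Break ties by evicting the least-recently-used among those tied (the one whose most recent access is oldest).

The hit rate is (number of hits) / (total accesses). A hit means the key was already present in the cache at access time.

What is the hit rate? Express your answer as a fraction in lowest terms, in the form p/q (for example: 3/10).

LFU simulation (capacity=4):
  1. access 3: MISS. Cache: [3(c=1)]
  2. access 61: MISS. Cache: [3(c=1) 61(c=1)]
  3. access 61: HIT, count now 2. Cache: [3(c=1) 61(c=2)]
  4. access 17: MISS. Cache: [3(c=1) 17(c=1) 61(c=2)]
  5. access 87: MISS. Cache: [3(c=1) 17(c=1) 87(c=1) 61(c=2)]
  6. access 3: HIT, count now 2. Cache: [17(c=1) 87(c=1) 61(c=2) 3(c=2)]
  7. access 3: HIT, count now 3. Cache: [17(c=1) 87(c=1) 61(c=2) 3(c=3)]
  8. access 6: MISS, evict 17(c=1). Cache: [87(c=1) 6(c=1) 61(c=2) 3(c=3)]
  9. access 7: MISS, evict 87(c=1). Cache: [6(c=1) 7(c=1) 61(c=2) 3(c=3)]
  10. access 6: HIT, count now 2. Cache: [7(c=1) 61(c=2) 6(c=2) 3(c=3)]
  11. access 9: MISS, evict 7(c=1). Cache: [9(c=1) 61(c=2) 6(c=2) 3(c=3)]
Total: 4 hits, 7 misses, 3 evictions

Hit rate = 4/11

Answer: 4/11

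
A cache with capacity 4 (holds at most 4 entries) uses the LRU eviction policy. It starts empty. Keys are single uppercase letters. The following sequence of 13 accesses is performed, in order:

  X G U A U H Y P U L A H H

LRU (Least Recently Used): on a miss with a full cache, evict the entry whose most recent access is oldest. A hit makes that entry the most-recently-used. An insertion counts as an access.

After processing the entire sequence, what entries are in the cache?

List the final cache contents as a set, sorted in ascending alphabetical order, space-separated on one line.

Answer: A H L U

Derivation:
LRU simulation (capacity=4):
  1. access X: MISS. Cache (LRU->MRU): [X]
  2. access G: MISS. Cache (LRU->MRU): [X G]
  3. access U: MISS. Cache (LRU->MRU): [X G U]
  4. access A: MISS. Cache (LRU->MRU): [X G U A]
  5. access U: HIT. Cache (LRU->MRU): [X G A U]
  6. access H: MISS, evict X. Cache (LRU->MRU): [G A U H]
  7. access Y: MISS, evict G. Cache (LRU->MRU): [A U H Y]
  8. access P: MISS, evict A. Cache (LRU->MRU): [U H Y P]
  9. access U: HIT. Cache (LRU->MRU): [H Y P U]
  10. access L: MISS, evict H. Cache (LRU->MRU): [Y P U L]
  11. access A: MISS, evict Y. Cache (LRU->MRU): [P U L A]
  12. access H: MISS, evict P. Cache (LRU->MRU): [U L A H]
  13. access H: HIT. Cache (LRU->MRU): [U L A H]
Total: 3 hits, 10 misses, 6 evictions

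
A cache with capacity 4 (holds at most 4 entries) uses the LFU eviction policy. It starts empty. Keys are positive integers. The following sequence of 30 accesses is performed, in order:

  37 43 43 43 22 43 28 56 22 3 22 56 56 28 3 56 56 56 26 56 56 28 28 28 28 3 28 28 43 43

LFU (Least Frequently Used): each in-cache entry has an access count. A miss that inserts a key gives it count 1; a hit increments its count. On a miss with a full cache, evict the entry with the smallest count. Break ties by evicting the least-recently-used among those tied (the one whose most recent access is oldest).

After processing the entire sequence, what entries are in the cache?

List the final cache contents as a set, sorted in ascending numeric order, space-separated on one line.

Answer: 3 28 43 56

Derivation:
LFU simulation (capacity=4):
  1. access 37: MISS. Cache: [37(c=1)]
  2. access 43: MISS. Cache: [37(c=1) 43(c=1)]
  3. access 43: HIT, count now 2. Cache: [37(c=1) 43(c=2)]
  4. access 43: HIT, count now 3. Cache: [37(c=1) 43(c=3)]
  5. access 22: MISS. Cache: [37(c=1) 22(c=1) 43(c=3)]
  6. access 43: HIT, count now 4. Cache: [37(c=1) 22(c=1) 43(c=4)]
  7. access 28: MISS. Cache: [37(c=1) 22(c=1) 28(c=1) 43(c=4)]
  8. access 56: MISS, evict 37(c=1). Cache: [22(c=1) 28(c=1) 56(c=1) 43(c=4)]
  9. access 22: HIT, count now 2. Cache: [28(c=1) 56(c=1) 22(c=2) 43(c=4)]
  10. access 3: MISS, evict 28(c=1). Cache: [56(c=1) 3(c=1) 22(c=2) 43(c=4)]
  11. access 22: HIT, count now 3. Cache: [56(c=1) 3(c=1) 22(c=3) 43(c=4)]
  12. access 56: HIT, count now 2. Cache: [3(c=1) 56(c=2) 22(c=3) 43(c=4)]
  13. access 56: HIT, count now 3. Cache: [3(c=1) 22(c=3) 56(c=3) 43(c=4)]
  14. access 28: MISS, evict 3(c=1). Cache: [28(c=1) 22(c=3) 56(c=3) 43(c=4)]
  15. access 3: MISS, evict 28(c=1). Cache: [3(c=1) 22(c=3) 56(c=3) 43(c=4)]
  16. access 56: HIT, count now 4. Cache: [3(c=1) 22(c=3) 43(c=4) 56(c=4)]
  17. access 56: HIT, count now 5. Cache: [3(c=1) 22(c=3) 43(c=4) 56(c=5)]
  18. access 56: HIT, count now 6. Cache: [3(c=1) 22(c=3) 43(c=4) 56(c=6)]
  19. access 26: MISS, evict 3(c=1). Cache: [26(c=1) 22(c=3) 43(c=4) 56(c=6)]
  20. access 56: HIT, count now 7. Cache: [26(c=1) 22(c=3) 43(c=4) 56(c=7)]
  21. access 56: HIT, count now 8. Cache: [26(c=1) 22(c=3) 43(c=4) 56(c=8)]
  22. access 28: MISS, evict 26(c=1). Cache: [28(c=1) 22(c=3) 43(c=4) 56(c=8)]
  23. access 28: HIT, count now 2. Cache: [28(c=2) 22(c=3) 43(c=4) 56(c=8)]
  24. access 28: HIT, count now 3. Cache: [22(c=3) 28(c=3) 43(c=4) 56(c=8)]
  25. access 28: HIT, count now 4. Cache: [22(c=3) 43(c=4) 28(c=4) 56(c=8)]
  26. access 3: MISS, evict 22(c=3). Cache: [3(c=1) 43(c=4) 28(c=4) 56(c=8)]
  27. access 28: HIT, count now 5. Cache: [3(c=1) 43(c=4) 28(c=5) 56(c=8)]
  28. access 28: HIT, count now 6. Cache: [3(c=1) 43(c=4) 28(c=6) 56(c=8)]
  29. access 43: HIT, count now 5. Cache: [3(c=1) 43(c=5) 28(c=6) 56(c=8)]
  30. access 43: HIT, count now 6. Cache: [3(c=1) 28(c=6) 43(c=6) 56(c=8)]
Total: 19 hits, 11 misses, 7 evictions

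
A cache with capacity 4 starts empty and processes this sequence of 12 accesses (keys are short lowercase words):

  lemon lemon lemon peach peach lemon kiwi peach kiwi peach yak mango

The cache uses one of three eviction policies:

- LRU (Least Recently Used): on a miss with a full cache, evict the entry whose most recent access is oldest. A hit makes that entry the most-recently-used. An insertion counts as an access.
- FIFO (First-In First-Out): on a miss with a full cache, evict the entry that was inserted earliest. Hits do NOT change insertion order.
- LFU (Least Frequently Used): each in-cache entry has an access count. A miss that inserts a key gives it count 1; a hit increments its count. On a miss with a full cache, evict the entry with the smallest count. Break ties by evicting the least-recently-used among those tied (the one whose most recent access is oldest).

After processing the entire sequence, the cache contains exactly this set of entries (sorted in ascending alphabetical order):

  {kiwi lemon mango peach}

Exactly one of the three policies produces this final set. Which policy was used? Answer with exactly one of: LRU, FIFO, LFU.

Simulating under each policy and comparing final sets:
  LRU: final set = {kiwi mango peach yak} -> differs
  FIFO: final set = {kiwi mango peach yak} -> differs
  LFU: final set = {kiwi lemon mango peach} -> MATCHES target
Only LFU produces the target set.

Answer: LFU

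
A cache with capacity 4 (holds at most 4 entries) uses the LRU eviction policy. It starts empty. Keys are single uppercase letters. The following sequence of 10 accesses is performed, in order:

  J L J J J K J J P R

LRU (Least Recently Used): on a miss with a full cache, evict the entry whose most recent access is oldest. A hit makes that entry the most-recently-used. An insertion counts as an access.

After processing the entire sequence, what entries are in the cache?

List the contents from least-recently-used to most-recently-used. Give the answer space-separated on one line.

Answer: K J P R

Derivation:
LRU simulation (capacity=4):
  1. access J: MISS. Cache (LRU->MRU): [J]
  2. access L: MISS. Cache (LRU->MRU): [J L]
  3. access J: HIT. Cache (LRU->MRU): [L J]
  4. access J: HIT. Cache (LRU->MRU): [L J]
  5. access J: HIT. Cache (LRU->MRU): [L J]
  6. access K: MISS. Cache (LRU->MRU): [L J K]
  7. access J: HIT. Cache (LRU->MRU): [L K J]
  8. access J: HIT. Cache (LRU->MRU): [L K J]
  9. access P: MISS. Cache (LRU->MRU): [L K J P]
  10. access R: MISS, evict L. Cache (LRU->MRU): [K J P R]
Total: 5 hits, 5 misses, 1 evictions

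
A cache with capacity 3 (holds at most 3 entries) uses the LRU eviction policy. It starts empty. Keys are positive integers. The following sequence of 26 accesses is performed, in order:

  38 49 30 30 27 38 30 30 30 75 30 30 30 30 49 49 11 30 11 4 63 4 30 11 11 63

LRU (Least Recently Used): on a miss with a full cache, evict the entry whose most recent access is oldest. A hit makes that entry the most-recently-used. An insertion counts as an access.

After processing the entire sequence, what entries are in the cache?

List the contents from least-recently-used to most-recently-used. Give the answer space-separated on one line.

LRU simulation (capacity=3):
  1. access 38: MISS. Cache (LRU->MRU): [38]
  2. access 49: MISS. Cache (LRU->MRU): [38 49]
  3. access 30: MISS. Cache (LRU->MRU): [38 49 30]
  4. access 30: HIT. Cache (LRU->MRU): [38 49 30]
  5. access 27: MISS, evict 38. Cache (LRU->MRU): [49 30 27]
  6. access 38: MISS, evict 49. Cache (LRU->MRU): [30 27 38]
  7. access 30: HIT. Cache (LRU->MRU): [27 38 30]
  8. access 30: HIT. Cache (LRU->MRU): [27 38 30]
  9. access 30: HIT. Cache (LRU->MRU): [27 38 30]
  10. access 75: MISS, evict 27. Cache (LRU->MRU): [38 30 75]
  11. access 30: HIT. Cache (LRU->MRU): [38 75 30]
  12. access 30: HIT. Cache (LRU->MRU): [38 75 30]
  13. access 30: HIT. Cache (LRU->MRU): [38 75 30]
  14. access 30: HIT. Cache (LRU->MRU): [38 75 30]
  15. access 49: MISS, evict 38. Cache (LRU->MRU): [75 30 49]
  16. access 49: HIT. Cache (LRU->MRU): [75 30 49]
  17. access 11: MISS, evict 75. Cache (LRU->MRU): [30 49 11]
  18. access 30: HIT. Cache (LRU->MRU): [49 11 30]
  19. access 11: HIT. Cache (LRU->MRU): [49 30 11]
  20. access 4: MISS, evict 49. Cache (LRU->MRU): [30 11 4]
  21. access 63: MISS, evict 30. Cache (LRU->MRU): [11 4 63]
  22. access 4: HIT. Cache (LRU->MRU): [11 63 4]
  23. access 30: MISS, evict 11. Cache (LRU->MRU): [63 4 30]
  24. access 11: MISS, evict 63. Cache (LRU->MRU): [4 30 11]
  25. access 11: HIT. Cache (LRU->MRU): [4 30 11]
  26. access 63: MISS, evict 4. Cache (LRU->MRU): [30 11 63]
Total: 13 hits, 13 misses, 10 evictions

Answer: 30 11 63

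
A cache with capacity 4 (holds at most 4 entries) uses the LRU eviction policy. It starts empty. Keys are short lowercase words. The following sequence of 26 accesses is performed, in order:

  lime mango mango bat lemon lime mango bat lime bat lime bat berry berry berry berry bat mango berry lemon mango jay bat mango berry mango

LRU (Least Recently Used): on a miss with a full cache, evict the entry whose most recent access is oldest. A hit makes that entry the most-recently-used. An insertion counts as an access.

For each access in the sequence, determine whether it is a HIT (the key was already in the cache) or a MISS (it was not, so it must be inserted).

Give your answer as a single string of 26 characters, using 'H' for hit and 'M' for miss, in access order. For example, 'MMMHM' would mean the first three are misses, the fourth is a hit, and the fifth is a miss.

Answer: MMHMMHHHHHHHMHHHHHHMHMMHMH

Derivation:
LRU simulation (capacity=4):
  1. access lime: MISS. Cache (LRU->MRU): [lime]
  2. access mango: MISS. Cache (LRU->MRU): [lime mango]
  3. access mango: HIT. Cache (LRU->MRU): [lime mango]
  4. access bat: MISS. Cache (LRU->MRU): [lime mango bat]
  5. access lemon: MISS. Cache (LRU->MRU): [lime mango bat lemon]
  6. access lime: HIT. Cache (LRU->MRU): [mango bat lemon lime]
  7. access mango: HIT. Cache (LRU->MRU): [bat lemon lime mango]
  8. access bat: HIT. Cache (LRU->MRU): [lemon lime mango bat]
  9. access lime: HIT. Cache (LRU->MRU): [lemon mango bat lime]
  10. access bat: HIT. Cache (LRU->MRU): [lemon mango lime bat]
  11. access lime: HIT. Cache (LRU->MRU): [lemon mango bat lime]
  12. access bat: HIT. Cache (LRU->MRU): [lemon mango lime bat]
  13. access berry: MISS, evict lemon. Cache (LRU->MRU): [mango lime bat berry]
  14. access berry: HIT. Cache (LRU->MRU): [mango lime bat berry]
  15. access berry: HIT. Cache (LRU->MRU): [mango lime bat berry]
  16. access berry: HIT. Cache (LRU->MRU): [mango lime bat berry]
  17. access bat: HIT. Cache (LRU->MRU): [mango lime berry bat]
  18. access mango: HIT. Cache (LRU->MRU): [lime berry bat mango]
  19. access berry: HIT. Cache (LRU->MRU): [lime bat mango berry]
  20. access lemon: MISS, evict lime. Cache (LRU->MRU): [bat mango berry lemon]
  21. access mango: HIT. Cache (LRU->MRU): [bat berry lemon mango]
  22. access jay: MISS, evict bat. Cache (LRU->MRU): [berry lemon mango jay]
  23. access bat: MISS, evict berry. Cache (LRU->MRU): [lemon mango jay bat]
  24. access mango: HIT. Cache (LRU->MRU): [lemon jay bat mango]
  25. access berry: MISS, evict lemon. Cache (LRU->MRU): [jay bat mango berry]
  26. access mango: HIT. Cache (LRU->MRU): [jay bat berry mango]
Total: 17 hits, 9 misses, 5 evictions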